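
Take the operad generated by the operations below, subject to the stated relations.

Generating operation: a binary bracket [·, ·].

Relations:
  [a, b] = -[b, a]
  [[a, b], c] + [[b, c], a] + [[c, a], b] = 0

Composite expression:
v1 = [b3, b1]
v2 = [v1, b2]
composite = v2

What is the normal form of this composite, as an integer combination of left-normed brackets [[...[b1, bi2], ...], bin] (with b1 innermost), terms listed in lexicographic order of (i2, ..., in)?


-[[b1, b3], b2]

In the tensor algebra, words opening b1 carry the b1-anchored form.
Composite bracket: [[b3, b1], b2]
The bracket unfolds into 4 signed words via [a, b] = ab - ba (2^2 = 4).
The b1-initial words carry the normal form:
  b1b3b2 appears with sign -1, giving the term -[[b1, b3], b2]


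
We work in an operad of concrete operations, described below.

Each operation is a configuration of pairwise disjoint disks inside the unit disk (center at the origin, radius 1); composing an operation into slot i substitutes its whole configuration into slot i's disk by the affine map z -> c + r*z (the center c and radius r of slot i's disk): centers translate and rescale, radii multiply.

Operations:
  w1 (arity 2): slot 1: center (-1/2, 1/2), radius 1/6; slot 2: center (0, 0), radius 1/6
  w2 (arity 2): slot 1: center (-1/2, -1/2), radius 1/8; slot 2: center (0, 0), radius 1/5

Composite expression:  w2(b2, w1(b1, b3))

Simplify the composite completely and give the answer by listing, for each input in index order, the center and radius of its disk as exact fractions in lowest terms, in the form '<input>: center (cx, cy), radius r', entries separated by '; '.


b1: center (-1/10, 1/10), radius 1/30; b2: center (-1/2, -1/2), radius 1/8; b3: center (0, 0), radius 1/30


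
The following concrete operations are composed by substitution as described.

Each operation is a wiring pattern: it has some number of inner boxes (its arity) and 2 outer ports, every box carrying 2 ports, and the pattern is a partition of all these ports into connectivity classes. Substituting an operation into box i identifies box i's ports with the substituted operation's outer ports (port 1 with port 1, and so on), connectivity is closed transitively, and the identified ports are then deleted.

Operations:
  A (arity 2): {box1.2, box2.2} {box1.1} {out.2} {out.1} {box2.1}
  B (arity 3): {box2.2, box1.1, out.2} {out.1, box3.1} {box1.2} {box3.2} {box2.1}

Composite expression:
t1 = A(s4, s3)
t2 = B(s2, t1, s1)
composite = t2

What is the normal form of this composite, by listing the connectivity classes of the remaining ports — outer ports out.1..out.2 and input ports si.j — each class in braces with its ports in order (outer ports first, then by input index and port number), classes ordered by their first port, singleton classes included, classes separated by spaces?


Treat the ports identified at B as solder joints: merge, then drop.
stage A: inputs (s4, s3), connectivity {out.1} {out.2} {s3.1} {s3.2, s4.2} {s4.1}, out.j its boundary
stage B: inputs (s2, s4, s3, s1), connectivity {out.1, s1.1} {out.2, s2.1} {s1.2} {s2.2} {s3.1} {s3.2, s4.2} {s4.1}, out.j its boundary

{out.1, s1.1} {out.2, s2.1} {s1.2} {s2.2} {s3.1} {s3.2, s4.2} {s4.1}


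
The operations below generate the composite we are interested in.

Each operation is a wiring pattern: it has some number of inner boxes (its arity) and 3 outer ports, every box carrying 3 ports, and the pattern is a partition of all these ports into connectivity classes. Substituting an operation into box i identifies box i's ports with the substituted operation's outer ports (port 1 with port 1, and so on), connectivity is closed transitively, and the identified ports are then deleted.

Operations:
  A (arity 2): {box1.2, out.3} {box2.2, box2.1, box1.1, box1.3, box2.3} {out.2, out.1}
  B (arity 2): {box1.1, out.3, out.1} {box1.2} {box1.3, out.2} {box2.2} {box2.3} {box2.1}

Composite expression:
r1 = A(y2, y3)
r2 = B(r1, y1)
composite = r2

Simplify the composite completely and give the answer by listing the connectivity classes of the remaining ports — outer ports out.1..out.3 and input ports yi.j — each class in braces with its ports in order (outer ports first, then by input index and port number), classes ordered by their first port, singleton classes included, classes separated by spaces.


Two ports join when wires chain via B-identified ports.
composing A on (y2, y3), with out.j its own outer ports: {out.1, out.2} {out.3, y2.2} {y2.1, y2.3, y3.1, y3.2, y3.3}
composing B on (y2, y3, y1), with out.j its own outer ports: {out.1, out.3} {out.2, y2.2} {y1.1} {y1.2} {y1.3} {y2.1, y2.3, y3.1, y3.2, y3.3}

{out.1, out.3} {out.2, y2.2} {y1.1} {y1.2} {y1.3} {y2.1, y2.3, y3.1, y3.2, y3.3}


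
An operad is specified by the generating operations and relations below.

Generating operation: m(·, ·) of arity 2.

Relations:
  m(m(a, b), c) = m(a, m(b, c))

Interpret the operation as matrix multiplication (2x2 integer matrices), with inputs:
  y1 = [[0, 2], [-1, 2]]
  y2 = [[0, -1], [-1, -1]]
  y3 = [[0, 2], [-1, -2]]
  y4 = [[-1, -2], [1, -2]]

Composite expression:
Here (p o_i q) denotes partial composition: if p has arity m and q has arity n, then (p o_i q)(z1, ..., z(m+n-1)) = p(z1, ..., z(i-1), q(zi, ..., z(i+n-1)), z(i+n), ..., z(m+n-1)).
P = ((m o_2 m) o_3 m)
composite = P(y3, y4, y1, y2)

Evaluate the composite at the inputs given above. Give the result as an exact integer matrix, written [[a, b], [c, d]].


[[4, 0], [-10, -4]]

m(y1, y2) = [[-2, -2], [-2, -1]]
m(y4, m(y1, y2)) = [[6, 4], [2, 0]]
m(y3, m(y4, m(y1, y2))) = [[4, 0], [-10, -4]]


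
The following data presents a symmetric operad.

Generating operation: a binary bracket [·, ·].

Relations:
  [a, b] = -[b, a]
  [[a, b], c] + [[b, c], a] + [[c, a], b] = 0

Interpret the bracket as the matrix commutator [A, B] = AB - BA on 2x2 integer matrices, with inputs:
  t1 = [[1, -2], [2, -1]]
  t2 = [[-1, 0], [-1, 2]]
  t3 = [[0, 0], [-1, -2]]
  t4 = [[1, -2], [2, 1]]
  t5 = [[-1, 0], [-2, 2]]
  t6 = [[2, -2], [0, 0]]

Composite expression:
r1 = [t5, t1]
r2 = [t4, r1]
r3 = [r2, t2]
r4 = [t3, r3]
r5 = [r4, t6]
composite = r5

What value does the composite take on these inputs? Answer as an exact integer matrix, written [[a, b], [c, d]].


[t5, t1] = [[-4, 6], [2, 4]]
[t4, [t5, t1]] = [[-16, -16], [-16, 16]]
[[t4, [t5, t1]], t2] = [[16, -48], [16, -16]]
[t3, [[t4, [t5, t1]], t2]] = [[-48, -96], [-64, 48]]
[[t3, [[t4, [t5, t1]], t2]], t6] = [[-128, 384], [-128, 128]]

[[-128, 384], [-128, 128]]


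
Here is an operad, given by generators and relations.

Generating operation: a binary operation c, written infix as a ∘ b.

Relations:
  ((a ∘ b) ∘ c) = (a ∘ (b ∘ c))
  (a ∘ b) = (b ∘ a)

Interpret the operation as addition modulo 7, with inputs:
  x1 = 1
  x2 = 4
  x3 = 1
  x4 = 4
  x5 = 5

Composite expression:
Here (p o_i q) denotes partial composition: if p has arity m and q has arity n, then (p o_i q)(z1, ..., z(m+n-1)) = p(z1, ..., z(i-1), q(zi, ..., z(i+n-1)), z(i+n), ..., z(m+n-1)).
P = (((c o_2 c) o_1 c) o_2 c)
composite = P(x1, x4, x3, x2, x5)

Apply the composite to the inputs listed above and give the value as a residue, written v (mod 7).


1 (mod 7)

(x4 ∘ x3) = 5
(x1 ∘ (x4 ∘ x3)) = 6
(x2 ∘ x5) = 2
((x1 ∘ (x4 ∘ x3)) ∘ (x2 ∘ x5)) = 1


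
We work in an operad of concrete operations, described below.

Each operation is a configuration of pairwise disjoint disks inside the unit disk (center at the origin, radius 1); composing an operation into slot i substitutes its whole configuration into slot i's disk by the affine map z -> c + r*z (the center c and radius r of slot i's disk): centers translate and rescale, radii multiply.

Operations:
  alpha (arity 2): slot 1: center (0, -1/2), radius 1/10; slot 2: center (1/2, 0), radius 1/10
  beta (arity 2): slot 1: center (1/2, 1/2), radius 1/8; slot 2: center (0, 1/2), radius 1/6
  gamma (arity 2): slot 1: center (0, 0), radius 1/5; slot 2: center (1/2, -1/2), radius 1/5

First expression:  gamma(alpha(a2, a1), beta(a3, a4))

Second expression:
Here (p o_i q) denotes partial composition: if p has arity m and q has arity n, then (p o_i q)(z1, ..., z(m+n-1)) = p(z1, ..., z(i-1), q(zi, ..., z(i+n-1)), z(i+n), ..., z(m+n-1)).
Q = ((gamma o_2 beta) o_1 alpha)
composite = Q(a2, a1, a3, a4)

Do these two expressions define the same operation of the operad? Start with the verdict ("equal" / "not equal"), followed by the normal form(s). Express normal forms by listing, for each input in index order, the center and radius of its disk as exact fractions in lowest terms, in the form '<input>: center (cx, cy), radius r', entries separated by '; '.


equal; the common form is a1: center (1/10, 0), radius 1/50; a2: center (0, -1/10), radius 1/50; a3: center (3/5, -2/5), radius 1/40; a4: center (1/2, -2/5), radius 1/30

The first expression reduces to a1: center (1/10, 0), radius 1/50; a2: center (0, -1/10), radius 1/50; a3: center (3/5, -2/5), radius 1/40; a4: center (1/2, -2/5), radius 1/30
The second expression reduces to a1: center (1/10, 0), radius 1/50; a2: center (0, -1/10), radius 1/50; a3: center (3/5, -2/5), radius 1/40; a4: center (1/2, -2/5), radius 1/30
One common form — equal.


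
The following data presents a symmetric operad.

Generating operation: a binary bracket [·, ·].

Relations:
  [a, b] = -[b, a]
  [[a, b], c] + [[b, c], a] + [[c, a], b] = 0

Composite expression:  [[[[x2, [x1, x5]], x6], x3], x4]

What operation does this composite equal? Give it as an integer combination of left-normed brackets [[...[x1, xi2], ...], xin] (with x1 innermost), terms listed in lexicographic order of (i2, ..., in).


-[[[[[x1, x5], x2], x6], x3], x4]

A multilinear Lie element is pinned by x1-initial words (x1 innermost).
Composite bracket: [[[[x2, [x1, x5]], x6], x3], x4]
Full expansion: 32 signed words from ab - ba (2^5 = 32).
Keep just the words that open with x1:
  word x1x5x2x6x3x4 has sign -1, contributing -[[[[[x1, x5], x2], x6], x3], x4]


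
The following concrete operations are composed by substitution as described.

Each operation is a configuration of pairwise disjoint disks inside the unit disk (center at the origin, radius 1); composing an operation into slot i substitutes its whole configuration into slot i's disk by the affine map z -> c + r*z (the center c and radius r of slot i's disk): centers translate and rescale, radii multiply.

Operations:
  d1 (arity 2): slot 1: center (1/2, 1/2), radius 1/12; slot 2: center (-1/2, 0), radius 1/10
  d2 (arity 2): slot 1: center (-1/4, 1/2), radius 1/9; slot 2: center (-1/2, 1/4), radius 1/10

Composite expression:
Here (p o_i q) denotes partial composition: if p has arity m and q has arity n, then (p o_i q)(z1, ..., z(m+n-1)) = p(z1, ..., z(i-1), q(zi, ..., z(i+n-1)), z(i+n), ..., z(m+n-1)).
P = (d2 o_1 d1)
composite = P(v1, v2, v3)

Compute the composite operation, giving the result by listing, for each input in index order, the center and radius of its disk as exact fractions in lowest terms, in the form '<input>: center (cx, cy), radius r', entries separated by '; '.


Each v-disk chains the slot maps above it in d2; radii multiply.
tracing v1 down its 2-map path: center (-7/36, 5/9), radius 1/108
tracing v2 down its 2-map path: center (-11/36, 1/2), radius 1/90
tracing v3 down its 1-map path: center (-1/2, 1/4), radius 1/10

v1: center (-7/36, 5/9), radius 1/108; v2: center (-11/36, 1/2), radius 1/90; v3: center (-1/2, 1/4), radius 1/10


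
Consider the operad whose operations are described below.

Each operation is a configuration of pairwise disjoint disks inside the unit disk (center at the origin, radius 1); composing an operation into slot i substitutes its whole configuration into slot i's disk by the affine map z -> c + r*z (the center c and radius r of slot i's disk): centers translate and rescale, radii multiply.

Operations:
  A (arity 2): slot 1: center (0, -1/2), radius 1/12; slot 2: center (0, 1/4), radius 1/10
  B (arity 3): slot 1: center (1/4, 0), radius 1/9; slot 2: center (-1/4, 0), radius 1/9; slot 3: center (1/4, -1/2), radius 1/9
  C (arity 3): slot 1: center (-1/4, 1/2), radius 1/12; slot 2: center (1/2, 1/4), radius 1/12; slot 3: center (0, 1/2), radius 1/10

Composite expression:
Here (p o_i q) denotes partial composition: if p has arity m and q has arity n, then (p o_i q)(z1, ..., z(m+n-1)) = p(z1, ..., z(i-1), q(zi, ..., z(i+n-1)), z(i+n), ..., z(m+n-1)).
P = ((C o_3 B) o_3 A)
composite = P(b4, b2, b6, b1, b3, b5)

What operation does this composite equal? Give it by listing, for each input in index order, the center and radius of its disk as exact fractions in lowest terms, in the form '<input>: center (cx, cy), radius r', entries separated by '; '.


b1: center (1/40, 181/360), radius 1/900; b2: center (1/2, 1/4), radius 1/12; b3: center (-1/40, 1/2), radius 1/90; b4: center (-1/4, 1/2), radius 1/12; b5: center (1/40, 9/20), radius 1/90; b6: center (1/40, 89/180), radius 1/1080

Only the slot chain above each b matters under C; compose those maps.
b4: after 1 affine step, its disk has center (-1/4, 1/2), radius 1/12
b2: after 1 affine step, its disk has center (1/2, 1/4), radius 1/12
b6: after 3 affine steps, its disk has center (1/40, 89/180), radius 1/1080
b1: after 3 affine steps, its disk has center (1/40, 181/360), radius 1/900
b3: after 2 affine steps, its disk has center (-1/40, 1/2), radius 1/90
b5: after 2 affine steps, its disk has center (1/40, 9/20), radius 1/90


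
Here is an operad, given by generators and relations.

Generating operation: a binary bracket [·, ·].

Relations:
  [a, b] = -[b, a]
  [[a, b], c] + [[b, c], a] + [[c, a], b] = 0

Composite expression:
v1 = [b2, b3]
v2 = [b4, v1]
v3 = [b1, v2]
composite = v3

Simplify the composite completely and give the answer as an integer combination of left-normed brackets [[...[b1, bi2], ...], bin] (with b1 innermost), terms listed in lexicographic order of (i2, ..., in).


-[[[b1, b2], b3], b4] + [[[b1, b3], b2], b4] + [[[b1, b4], b2], b3] - [[[b1, b4], b3], b2]

Left-normed coefficients sit on the b1-initial expansion words.
Composite bracket: [b1, [b4, [b2, b3]]]
Expanding via [a, b] = ab - ba: 8 signed words (2^3 = 8).
Collect the words opening with b1:
  b1b2b3b4 (sign -1) contributes -[[[b1, b2], b3], b4]
  b1b3b2b4 (sign +1) contributes +[[[b1, b3], b2], b4]
  b1b4b2b3 (sign +1) contributes +[[[b1, b4], b2], b3]
  b1b4b3b2 (sign -1) contributes -[[[b1, b4], b3], b2]


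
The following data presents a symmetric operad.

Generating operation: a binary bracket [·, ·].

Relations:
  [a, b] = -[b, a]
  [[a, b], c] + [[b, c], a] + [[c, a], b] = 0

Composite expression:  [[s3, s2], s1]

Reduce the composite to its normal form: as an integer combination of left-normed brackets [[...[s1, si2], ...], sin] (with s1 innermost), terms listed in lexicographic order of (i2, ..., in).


[[s1, s2], s3] - [[s1, s3], s2]

Left-normed coefficients sit on the s1-initial expansion words.
Composite bracket: [[s3, s2], s1]
Each bracket splits as ab - ba, giving 4 signed words (2^2 = 4).
Coefficients come from the s1-initial words:
  sign of s1s2s3 is +1, so it contributes +[[s1, s2], s3]
  sign of s1s3s2 is -1, so it contributes -[[s1, s3], s2]


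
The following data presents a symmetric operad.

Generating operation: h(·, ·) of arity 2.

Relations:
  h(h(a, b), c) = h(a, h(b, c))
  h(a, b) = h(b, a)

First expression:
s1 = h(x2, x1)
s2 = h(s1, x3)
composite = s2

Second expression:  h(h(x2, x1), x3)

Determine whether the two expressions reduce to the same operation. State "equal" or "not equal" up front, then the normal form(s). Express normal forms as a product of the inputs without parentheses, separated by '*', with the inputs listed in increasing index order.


equal; both compose to x1 * x2 * x3

The first expression reduces to x1 * x2 * x3
The second expression reduces to x1 * x2 * x3
Identical normal forms: equal.


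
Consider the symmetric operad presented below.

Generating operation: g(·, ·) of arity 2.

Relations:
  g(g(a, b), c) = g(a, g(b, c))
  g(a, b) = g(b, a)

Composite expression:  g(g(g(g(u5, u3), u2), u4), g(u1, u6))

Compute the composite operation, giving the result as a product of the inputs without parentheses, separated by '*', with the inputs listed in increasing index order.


With g associative and commutative, the u-input set is all that matters.
g(u5, u3) collapses to u5 * u3
g(g(u5, u3), u2) collapses to u5 * u3 * u2
g(g(g(u5, u3), u2), u4) collapses to u5 * u3 * u2 * u4
g(u1, u6) collapses to u1 * u6
g(g(g(g(u5, u3), u2), u4), g(u1, u6)) collapses to u5 * u3 * u2 * u4 * u1 * u6
commutativity sorts the factors: u1 * u2 * u3 * u4 * u5 * u6

u1 * u2 * u3 * u4 * u5 * u6


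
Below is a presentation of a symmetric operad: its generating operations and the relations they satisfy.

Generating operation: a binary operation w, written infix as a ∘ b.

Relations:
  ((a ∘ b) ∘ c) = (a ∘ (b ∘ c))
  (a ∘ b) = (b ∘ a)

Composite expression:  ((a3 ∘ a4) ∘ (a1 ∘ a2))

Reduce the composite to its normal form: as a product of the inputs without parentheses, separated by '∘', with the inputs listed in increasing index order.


Both nesting and order wash out for w; what remains is which a's occur.
(a3 ∘ a4) reduces to a3 ∘ a4
(a1 ∘ a2) reduces to a1 ∘ a2
((a3 ∘ a4) ∘ (a1 ∘ a2)) reduces to a3 ∘ a4 ∘ a1 ∘ a2
putting the inputs in ascending order: a1 ∘ a2 ∘ a3 ∘ a4

a1 ∘ a2 ∘ a3 ∘ a4


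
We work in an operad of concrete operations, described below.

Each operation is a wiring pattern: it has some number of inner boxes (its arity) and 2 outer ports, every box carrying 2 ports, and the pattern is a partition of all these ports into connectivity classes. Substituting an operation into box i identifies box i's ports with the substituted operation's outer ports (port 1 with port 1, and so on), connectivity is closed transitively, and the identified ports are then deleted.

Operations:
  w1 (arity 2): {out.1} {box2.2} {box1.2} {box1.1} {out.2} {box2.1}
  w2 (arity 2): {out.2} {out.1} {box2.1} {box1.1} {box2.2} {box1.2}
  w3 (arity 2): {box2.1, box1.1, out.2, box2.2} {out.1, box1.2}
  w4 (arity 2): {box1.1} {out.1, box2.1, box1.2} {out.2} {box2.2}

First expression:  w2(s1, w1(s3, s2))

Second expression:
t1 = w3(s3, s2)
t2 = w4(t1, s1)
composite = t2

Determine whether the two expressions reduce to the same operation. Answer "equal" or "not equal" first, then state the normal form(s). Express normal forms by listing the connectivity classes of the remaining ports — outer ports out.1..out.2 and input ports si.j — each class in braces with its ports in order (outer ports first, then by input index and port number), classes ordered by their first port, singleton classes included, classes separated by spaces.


not equal — first {out.1} {out.2} {s1.1} {s1.2} {s2.1} {s2.2} {s3.1} {s3.2}, second {out.1, s1.1, s2.1, s2.2, s3.1} {out.2} {s1.2} {s3.2}

The first expression, normalized: {out.1} {out.2} {s1.1} {s1.2} {s2.1} {s2.2} {s3.1} {s3.2}
The second expression, normalized: {out.1, s1.1, s2.1, s2.2, s3.1} {out.2} {s1.2} {s3.2}
The forms do not match — not equal.


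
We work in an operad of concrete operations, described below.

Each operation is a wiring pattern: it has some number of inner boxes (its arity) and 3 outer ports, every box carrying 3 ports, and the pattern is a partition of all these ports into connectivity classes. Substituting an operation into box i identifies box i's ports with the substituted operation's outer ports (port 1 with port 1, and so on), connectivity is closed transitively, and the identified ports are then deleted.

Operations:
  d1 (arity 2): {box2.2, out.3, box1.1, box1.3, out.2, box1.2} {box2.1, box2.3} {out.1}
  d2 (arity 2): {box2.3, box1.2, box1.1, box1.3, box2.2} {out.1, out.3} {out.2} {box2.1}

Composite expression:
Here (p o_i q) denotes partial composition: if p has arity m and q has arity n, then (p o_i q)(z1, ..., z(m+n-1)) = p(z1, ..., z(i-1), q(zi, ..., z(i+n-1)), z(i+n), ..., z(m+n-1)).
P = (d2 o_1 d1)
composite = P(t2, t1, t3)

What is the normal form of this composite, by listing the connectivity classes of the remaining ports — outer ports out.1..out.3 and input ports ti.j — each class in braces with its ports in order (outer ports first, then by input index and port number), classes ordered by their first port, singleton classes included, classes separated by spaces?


{out.1, out.3} {out.2} {t1.1, t1.3} {t1.2, t2.1, t2.2, t2.3, t3.2, t3.3} {t3.1}

Reachability decides: close wires over d2-identified ports.
d1 over (t2, t1) gives {out.1} {out.2, out.3, t1.2, t2.1, t2.2, t2.3} {t1.1, t1.3}, out.j being that stage's outer ports
d2 over (t2, t1, t3) gives {out.1, out.3} {out.2} {t1.1, t1.3} {t1.2, t2.1, t2.2, t2.3, t3.2, t3.3} {t3.1}, out.j being that stage's outer ports


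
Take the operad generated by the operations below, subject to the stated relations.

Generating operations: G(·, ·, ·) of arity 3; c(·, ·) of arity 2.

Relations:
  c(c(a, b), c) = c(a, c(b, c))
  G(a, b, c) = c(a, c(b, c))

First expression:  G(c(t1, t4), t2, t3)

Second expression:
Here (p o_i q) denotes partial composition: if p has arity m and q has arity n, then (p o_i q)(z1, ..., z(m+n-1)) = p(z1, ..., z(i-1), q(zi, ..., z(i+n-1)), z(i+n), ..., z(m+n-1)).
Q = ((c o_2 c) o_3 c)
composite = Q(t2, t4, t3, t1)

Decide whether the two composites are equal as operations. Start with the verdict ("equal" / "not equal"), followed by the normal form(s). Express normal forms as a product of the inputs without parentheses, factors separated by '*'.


not equal; first: t1 * t4 * t2 * t3; second: t2 * t4 * t3 * t1

The first expression reduces to t1 * t4 * t2 * t3
The second expression reduces to t2 * t4 * t3 * t1
The forms do not match — not equal.


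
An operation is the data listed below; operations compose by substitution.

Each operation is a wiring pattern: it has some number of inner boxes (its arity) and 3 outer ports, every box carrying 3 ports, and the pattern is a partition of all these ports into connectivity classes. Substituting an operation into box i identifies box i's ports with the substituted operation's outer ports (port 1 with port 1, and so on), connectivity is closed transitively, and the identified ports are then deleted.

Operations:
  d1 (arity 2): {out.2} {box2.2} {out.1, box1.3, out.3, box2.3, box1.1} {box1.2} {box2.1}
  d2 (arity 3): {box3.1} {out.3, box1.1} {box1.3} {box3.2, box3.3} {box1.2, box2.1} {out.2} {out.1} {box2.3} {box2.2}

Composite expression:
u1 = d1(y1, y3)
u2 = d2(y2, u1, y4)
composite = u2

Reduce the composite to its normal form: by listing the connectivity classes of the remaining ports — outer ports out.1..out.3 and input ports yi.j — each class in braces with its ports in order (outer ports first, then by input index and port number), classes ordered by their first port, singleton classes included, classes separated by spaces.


{out.1} {out.2} {out.3, y2.1} {y1.1, y1.3, y2.2, y3.3} {y1.2} {y2.3} {y3.1} {y3.2} {y4.1} {y4.2, y4.3}

Treat the ports identified at d2 as solder joints: merge, then drop.
composing d1 on (y1, y3), with out.j its own outer ports: {out.1, out.3, y1.1, y1.3, y3.3} {out.2} {y1.2} {y3.1} {y3.2}
composing d2 on (y2, y1, y3, y4), with out.j its own outer ports: {out.1} {out.2} {out.3, y2.1} {y1.1, y1.3, y2.2, y3.3} {y1.2} {y2.3} {y3.1} {y3.2} {y4.1} {y4.2, y4.3}


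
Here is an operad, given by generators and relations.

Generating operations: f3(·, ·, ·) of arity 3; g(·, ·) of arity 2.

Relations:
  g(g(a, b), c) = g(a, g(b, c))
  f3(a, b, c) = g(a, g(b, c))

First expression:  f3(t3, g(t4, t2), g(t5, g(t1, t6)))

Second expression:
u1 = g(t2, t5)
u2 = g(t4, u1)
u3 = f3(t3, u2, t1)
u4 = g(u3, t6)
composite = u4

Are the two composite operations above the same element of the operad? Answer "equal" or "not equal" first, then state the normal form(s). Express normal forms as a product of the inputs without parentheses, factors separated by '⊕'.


equal: each reduces to t3 ⊕ t4 ⊕ t2 ⊕ t5 ⊕ t1 ⊕ t6


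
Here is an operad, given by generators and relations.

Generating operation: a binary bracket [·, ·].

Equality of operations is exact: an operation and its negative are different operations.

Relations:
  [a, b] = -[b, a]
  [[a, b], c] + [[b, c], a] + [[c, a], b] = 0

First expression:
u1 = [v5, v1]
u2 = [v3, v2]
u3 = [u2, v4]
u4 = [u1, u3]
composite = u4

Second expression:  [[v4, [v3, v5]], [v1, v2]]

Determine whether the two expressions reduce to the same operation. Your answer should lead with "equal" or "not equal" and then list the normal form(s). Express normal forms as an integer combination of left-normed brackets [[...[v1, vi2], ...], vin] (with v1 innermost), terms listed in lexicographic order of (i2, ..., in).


The first expression reduces to [[[[v1, v5], v2], v3], v4] - [[[[v1, v5], v3], v2], v4] - [[[[v1, v5], v4], v2], v3] + [[[[v1, v5], v4], v3], v2]
The second expression reduces to [[[[v1, v2], v3], v5], v4] - [[[[v1, v2], v4], v3], v5] + [[[[v1, v2], v4], v5], v3] - [[[[v1, v2], v5], v3], v4]
Different reductions; not equal.

not equal — first [[[[v1, v5], v2], v3], v4] - [[[[v1, v5], v3], v2], v4] - [[[[v1, v5], v4], v2], v3] + [[[[v1, v5], v4], v3], v2], second [[[[v1, v2], v3], v5], v4] - [[[[v1, v2], v4], v3], v5] + [[[[v1, v2], v4], v5], v3] - [[[[v1, v2], v5], v3], v4]


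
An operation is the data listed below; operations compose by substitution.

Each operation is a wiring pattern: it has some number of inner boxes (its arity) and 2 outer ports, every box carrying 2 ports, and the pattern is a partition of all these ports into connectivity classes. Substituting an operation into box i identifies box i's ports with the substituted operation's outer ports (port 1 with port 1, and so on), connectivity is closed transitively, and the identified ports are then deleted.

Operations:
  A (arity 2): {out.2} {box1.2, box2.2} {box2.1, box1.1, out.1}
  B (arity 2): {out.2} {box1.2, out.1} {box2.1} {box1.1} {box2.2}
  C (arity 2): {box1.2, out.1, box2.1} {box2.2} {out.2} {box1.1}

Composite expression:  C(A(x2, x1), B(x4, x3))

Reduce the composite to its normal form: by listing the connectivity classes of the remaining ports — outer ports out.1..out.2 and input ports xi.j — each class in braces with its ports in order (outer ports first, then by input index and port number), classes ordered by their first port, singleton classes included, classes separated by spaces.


{out.1, x4.2} {out.2} {x1.1, x2.1} {x1.2, x2.2} {x3.1} {x3.2} {x4.1}

Two ports join when wires chain via C-identified ports.
A over (x2, x1) gives {out.1, x1.1, x2.1} {out.2} {x1.2, x2.2}, out.j being that stage's outer ports
B over (x4, x3) gives {out.1, x4.2} {out.2} {x3.1} {x3.2} {x4.1}, out.j being that stage's outer ports
C over (x2, x1, x4, x3) gives {out.1, x4.2} {out.2} {x1.1, x2.1} {x1.2, x2.2} {x3.1} {x3.2} {x4.1}, out.j being that stage's outer ports


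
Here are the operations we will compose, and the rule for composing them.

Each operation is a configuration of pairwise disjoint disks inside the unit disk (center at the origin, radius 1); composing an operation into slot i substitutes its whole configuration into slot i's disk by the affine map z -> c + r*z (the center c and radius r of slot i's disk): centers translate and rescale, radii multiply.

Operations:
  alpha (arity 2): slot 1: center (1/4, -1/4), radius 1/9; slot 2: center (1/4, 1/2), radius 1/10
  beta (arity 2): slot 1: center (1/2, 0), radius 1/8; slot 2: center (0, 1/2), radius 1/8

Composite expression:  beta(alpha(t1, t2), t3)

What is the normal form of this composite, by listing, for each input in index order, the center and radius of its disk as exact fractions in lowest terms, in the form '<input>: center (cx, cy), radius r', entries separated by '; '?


t1: center (17/32, -1/32), radius 1/72; t2: center (17/32, 1/16), radius 1/80; t3: center (0, 1/2), radius 1/8

Nesting under beta composes maps z -> c + r*z down each t-path.
tracing t1 down its 2-map path: center (17/32, -1/32), radius 1/72
tracing t2 down its 2-map path: center (17/32, 1/16), radius 1/80
tracing t3 down its 1-map path: center (0, 1/2), radius 1/8


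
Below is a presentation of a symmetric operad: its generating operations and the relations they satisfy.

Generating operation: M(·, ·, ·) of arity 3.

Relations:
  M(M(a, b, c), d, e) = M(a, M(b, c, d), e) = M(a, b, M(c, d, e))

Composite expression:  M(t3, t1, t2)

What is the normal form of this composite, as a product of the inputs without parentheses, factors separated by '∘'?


t3 ∘ t1 ∘ t2

Every regrouping of M is equal, so read the t-inputs in written order.
M(t3, t1, t2) reduces to t3 ∘ t1 ∘ t2


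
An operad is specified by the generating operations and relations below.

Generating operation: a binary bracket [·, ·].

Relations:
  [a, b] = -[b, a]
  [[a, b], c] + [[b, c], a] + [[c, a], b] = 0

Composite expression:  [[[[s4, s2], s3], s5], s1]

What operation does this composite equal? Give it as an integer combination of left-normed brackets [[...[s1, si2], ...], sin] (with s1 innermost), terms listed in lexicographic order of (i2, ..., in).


[[[[s1, s2], s4], s3], s5] - [[[[s1, s3], s2], s4], s5] + [[[[s1, s3], s4], s2], s5] - [[[[s1, s4], s2], s3], s5] - [[[[s1, s5], s2], s4], s3] + [[[[s1, s5], s3], s2], s4] - [[[[s1, s5], s3], s4], s2] + [[[[s1, s5], s4], s2], s3]

Skip Jacobi rewriting: expand, keep s1-initial words, read off terms.
Composite bracket: [[[[s4, s2], s3], s5], s1]
Full expansion: 16 signed words from ab - ba (2^4 = 16).
Words beginning with s1 determine it all:
  the word s1s2s4s3s5 carries sign +1 and contributes +[[[[s1, s2], s4], s3], s5]
  the word s1s3s2s4s5 carries sign -1 and contributes -[[[[s1, s3], s2], s4], s5]
  the word s1s3s4s2s5 carries sign +1 and contributes +[[[[s1, s3], s4], s2], s5]
  the word s1s4s2s3s5 carries sign -1 and contributes -[[[[s1, s4], s2], s3], s5]
  the word s1s5s2s4s3 carries sign -1 and contributes -[[[[s1, s5], s2], s4], s3]
  the word s1s5s3s2s4 carries sign +1 and contributes +[[[[s1, s5], s3], s2], s4]
  the word s1s5s3s4s2 carries sign -1 and contributes -[[[[s1, s5], s3], s4], s2]
  the word s1s5s4s2s3 carries sign +1 and contributes +[[[[s1, s5], s4], s2], s3]


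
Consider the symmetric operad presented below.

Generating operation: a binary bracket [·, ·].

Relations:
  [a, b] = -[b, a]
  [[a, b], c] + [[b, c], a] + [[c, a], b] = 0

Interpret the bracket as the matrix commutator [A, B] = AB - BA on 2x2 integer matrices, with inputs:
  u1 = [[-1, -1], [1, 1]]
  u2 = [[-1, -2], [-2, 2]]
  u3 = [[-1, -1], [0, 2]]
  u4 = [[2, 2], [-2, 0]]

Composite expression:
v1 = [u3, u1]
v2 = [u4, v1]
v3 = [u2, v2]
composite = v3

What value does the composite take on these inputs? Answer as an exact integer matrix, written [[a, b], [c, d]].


[[16, 14], [-38, -16]]

[u3, u1] = [[-1, 1], [3, 1]]
[u4, [u3, u1]] = [[8, 6], [-2, -8]]
[u2, [u4, [u3, u1]]] = [[16, 14], [-38, -16]]


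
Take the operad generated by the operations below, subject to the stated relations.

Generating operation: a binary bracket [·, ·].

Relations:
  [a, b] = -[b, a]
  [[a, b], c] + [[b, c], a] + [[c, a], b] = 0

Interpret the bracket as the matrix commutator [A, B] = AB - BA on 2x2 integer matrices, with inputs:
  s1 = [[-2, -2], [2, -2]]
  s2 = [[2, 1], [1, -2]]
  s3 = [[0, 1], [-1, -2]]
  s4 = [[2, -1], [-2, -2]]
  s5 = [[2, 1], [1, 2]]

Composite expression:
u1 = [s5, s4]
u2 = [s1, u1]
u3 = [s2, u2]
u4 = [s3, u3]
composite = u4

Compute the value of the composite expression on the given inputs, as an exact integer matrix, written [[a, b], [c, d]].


[[0, -32], [-32, 0]]

[s5, s4] = [[-1, -4], [4, 1]]
[s1, [s5, s4]] = [[0, -4], [-4, 0]]
[s2, [s1, [s5, s4]]] = [[0, -16], [16, 0]]
[s3, [s2, [s1, [s5, s4]]]] = [[0, -32], [-32, 0]]


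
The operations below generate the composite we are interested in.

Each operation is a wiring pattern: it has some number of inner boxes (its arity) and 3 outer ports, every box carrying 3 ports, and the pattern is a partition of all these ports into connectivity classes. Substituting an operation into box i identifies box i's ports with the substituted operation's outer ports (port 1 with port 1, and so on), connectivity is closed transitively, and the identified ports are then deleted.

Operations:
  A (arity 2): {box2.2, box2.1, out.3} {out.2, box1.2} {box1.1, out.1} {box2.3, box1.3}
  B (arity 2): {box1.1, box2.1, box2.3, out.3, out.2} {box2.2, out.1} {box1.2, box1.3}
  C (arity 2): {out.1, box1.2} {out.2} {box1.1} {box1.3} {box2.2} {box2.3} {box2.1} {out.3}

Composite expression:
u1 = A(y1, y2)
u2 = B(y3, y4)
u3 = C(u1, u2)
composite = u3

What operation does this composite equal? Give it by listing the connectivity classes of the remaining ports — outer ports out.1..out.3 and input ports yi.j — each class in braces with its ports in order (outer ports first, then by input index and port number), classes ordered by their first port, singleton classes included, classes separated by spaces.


Treat the ports identified at C as solder joints: merge, then drop.
through A, on inputs (y1, y2): {out.1, y1.1} {out.2, y1.2} {out.3, y2.1, y2.2} {y1.3, y2.3} (out.j = stage outer ports)
through B, on inputs (y3, y4): {out.1, y4.2} {out.2, out.3, y3.1, y4.1, y4.3} {y3.2, y3.3} (out.j = stage outer ports)
through C, on inputs (y1, y2, y3, y4): {out.1, y1.2} {out.2} {out.3} {y1.1} {y1.3, y2.3} {y2.1, y2.2} {y3.1, y4.1, y4.3} {y3.2, y3.3} {y4.2} (out.j = stage outer ports)

{out.1, y1.2} {out.2} {out.3} {y1.1} {y1.3, y2.3} {y2.1, y2.2} {y3.1, y4.1, y4.3} {y3.2, y3.3} {y4.2}


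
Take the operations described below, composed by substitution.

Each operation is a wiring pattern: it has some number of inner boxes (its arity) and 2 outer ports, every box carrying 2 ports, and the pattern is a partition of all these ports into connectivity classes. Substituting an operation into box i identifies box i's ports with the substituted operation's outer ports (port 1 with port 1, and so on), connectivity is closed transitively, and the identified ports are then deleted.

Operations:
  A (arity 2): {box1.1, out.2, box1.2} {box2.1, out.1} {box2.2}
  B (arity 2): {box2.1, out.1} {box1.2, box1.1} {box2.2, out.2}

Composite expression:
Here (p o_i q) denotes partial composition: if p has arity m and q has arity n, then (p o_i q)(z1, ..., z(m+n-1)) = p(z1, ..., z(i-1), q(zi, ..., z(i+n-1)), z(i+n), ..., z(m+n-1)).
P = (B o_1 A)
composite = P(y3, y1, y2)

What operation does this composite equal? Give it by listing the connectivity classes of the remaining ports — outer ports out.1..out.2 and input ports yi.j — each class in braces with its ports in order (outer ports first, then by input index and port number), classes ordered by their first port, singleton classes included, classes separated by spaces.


Treat the ports identified at B as solder joints: merge, then drop.
stage A: inputs (y3, y1), connectivity {out.1, y1.1} {out.2, y3.1, y3.2} {y1.2}, out.j its boundary
stage B: inputs (y3, y1, y2), connectivity {out.1, y2.1} {out.2, y2.2} {y1.1, y3.1, y3.2} {y1.2}, out.j its boundary

{out.1, y2.1} {out.2, y2.2} {y1.1, y3.1, y3.2} {y1.2}


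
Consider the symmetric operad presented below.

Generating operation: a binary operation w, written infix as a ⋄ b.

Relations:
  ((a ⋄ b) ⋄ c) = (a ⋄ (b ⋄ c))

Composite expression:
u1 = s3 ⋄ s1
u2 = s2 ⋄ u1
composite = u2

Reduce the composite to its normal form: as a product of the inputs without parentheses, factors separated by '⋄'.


s2 ⋄ s3 ⋄ s1

The w-tree's shape is irrelevant; the s-reading-order decides.
(s3 ⋄ s1) flattens to s3 ⋄ s1
(s2 ⋄ (s3 ⋄ s1)) flattens to s2 ⋄ s3 ⋄ s1


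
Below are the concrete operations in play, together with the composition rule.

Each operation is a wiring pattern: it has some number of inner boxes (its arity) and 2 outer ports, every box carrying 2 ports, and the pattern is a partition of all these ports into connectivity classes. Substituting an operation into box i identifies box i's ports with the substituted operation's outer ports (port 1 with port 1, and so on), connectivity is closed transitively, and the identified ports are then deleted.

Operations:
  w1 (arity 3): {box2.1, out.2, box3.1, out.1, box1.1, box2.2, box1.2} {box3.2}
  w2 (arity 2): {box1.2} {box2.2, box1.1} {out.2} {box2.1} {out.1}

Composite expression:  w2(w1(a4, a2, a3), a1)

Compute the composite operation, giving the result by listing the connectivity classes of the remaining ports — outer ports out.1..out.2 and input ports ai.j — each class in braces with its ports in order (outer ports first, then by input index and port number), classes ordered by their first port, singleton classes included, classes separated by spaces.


{out.1} {out.2} {a1.1} {a1.2, a2.1, a2.2, a3.1, a4.1, a4.2} {a3.2}

Reachability decides: close wires over w2-identified ports.
after w1, the pattern on (a4, a2, a3) reads {out.1, out.2, a2.1, a2.2, a3.1, a4.1, a4.2} {a3.2} (out.j = its outer ports)
after w2, the pattern on (a4, a2, a3, a1) reads {out.1} {out.2} {a1.1} {a1.2, a2.1, a2.2, a3.1, a4.1, a4.2} {a3.2} (out.j = its outer ports)


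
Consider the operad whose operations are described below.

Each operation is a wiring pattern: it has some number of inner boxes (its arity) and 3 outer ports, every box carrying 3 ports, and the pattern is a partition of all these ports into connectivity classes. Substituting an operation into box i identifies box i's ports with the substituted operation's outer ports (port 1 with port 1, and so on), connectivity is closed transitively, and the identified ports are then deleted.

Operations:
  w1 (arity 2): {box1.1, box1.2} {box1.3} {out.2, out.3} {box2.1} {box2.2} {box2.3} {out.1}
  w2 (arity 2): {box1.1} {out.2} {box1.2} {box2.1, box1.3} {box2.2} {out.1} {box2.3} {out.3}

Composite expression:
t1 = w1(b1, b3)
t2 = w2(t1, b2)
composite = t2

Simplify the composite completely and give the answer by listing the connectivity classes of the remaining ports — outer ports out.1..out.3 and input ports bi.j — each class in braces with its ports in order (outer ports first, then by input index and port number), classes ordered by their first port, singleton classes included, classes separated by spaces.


{out.1} {out.2} {out.3} {b1.1, b1.2} {b1.3} {b2.1} {b2.2} {b2.3} {b3.1} {b3.2} {b3.3}

Connectivity passes through glued w2-boundaries; trace each wire chain.
the subtree at w1 composes to {out.1} {out.2, out.3} {b1.1, b1.2} {b1.3} {b3.1} {b3.2} {b3.3} on (b1, b3); out.j = own outer ports
the subtree at w2 composes to {out.1} {out.2} {out.3} {b1.1, b1.2} {b1.3} {b2.1} {b2.2} {b2.3} {b3.1} {b3.2} {b3.3} on (b1, b3, b2); out.j = own outer ports


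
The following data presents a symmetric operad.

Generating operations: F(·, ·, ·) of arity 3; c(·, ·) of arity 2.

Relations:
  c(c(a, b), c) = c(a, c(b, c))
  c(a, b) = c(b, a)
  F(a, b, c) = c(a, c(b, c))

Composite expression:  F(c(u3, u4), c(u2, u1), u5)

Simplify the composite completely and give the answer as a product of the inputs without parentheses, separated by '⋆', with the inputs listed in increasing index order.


u1 ⋆ u2 ⋆ u3 ⋆ u4 ⋆ u5

Shape and order are irrelevant to F; the u-input set decides.
c(u3, u4) collapses to u3 ⋆ u4
c(u2, u1) collapses to u2 ⋆ u1
F(c(u3, u4), c(u2, u1), u5) collapses to u3 ⋆ u4 ⋆ u2 ⋆ u1 ⋆ u5
sorting the factors by input index: u1 ⋆ u2 ⋆ u3 ⋆ u4 ⋆ u5


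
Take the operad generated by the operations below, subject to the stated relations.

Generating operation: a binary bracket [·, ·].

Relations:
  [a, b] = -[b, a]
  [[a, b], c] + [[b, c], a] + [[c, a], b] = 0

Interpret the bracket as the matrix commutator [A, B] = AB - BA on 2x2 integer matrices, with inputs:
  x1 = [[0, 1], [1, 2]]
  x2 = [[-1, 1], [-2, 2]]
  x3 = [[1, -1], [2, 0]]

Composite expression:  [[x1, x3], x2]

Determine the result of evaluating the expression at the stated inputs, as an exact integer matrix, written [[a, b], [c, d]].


[[-7, 9], [-3, 7]]


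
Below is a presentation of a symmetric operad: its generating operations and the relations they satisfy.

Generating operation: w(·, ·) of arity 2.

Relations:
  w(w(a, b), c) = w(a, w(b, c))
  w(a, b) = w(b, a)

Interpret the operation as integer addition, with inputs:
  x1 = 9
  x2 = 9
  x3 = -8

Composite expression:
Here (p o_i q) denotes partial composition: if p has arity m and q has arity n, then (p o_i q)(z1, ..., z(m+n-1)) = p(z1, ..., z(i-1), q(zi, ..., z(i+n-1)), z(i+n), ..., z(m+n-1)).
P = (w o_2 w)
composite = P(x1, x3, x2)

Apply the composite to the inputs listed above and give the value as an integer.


10

w(x3, x2) = 1
w(x1, w(x3, x2)) = 10
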